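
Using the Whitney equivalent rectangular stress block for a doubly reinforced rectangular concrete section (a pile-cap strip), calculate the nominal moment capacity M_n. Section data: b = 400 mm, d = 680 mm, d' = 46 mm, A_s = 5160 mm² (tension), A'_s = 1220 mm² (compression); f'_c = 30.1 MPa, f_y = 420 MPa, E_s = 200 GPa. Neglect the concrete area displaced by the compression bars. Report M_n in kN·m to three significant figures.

M_n ≈ 1320 kN·m

Assume both tension and compression steel yield.
Net tension couple steel: A_s − A'_s = 3940 mm².
a = (A_s − A'_s) f_y / (0.85 f'_c b) = 1654800/(0.85 × 30.1 × 400) = 161.70 mm.
c = a/β₁ = 161.70/0.835 = 193.65 mm; ε'_s = 0.003(c − d')/c = 0.0023 ≥ f_y/E_s = 0.0021, so compression steel does yield.
M_n = (A_s − A'_s) f_y (d − a/2) + A'_s f_y (d − d') = [1654800 × (680 − 80.85) + 512400 × (680 − 46)] × 10⁻⁶ = 991.47 + 324.86 = 1316.33 kN·m.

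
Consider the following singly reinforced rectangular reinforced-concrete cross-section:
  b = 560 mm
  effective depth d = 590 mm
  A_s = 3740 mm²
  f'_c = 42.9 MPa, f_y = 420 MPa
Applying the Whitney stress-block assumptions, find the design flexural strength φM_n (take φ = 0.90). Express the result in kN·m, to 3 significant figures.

φM_n ≈ 780 kN·m

T = A_s f_y = 3740 × 420 = 1570800 N = 1570.8 kN.
From C = T: a = T/(0.85 f'_c b) = 1570800/(0.85 × 42.9 × 560) = 76.92 mm.
M_n = T(d − a/2) = 1570.8 kN × (590 − 38.46) mm = 866.36 kN·m.
φM_n = 0.90 × 866.36 = 779.72 kN·m.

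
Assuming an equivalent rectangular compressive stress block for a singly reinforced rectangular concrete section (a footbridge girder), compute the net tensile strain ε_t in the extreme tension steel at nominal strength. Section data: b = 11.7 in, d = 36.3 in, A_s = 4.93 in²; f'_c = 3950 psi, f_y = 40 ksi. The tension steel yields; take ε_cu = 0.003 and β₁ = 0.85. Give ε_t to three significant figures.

ε_t ≈ 0.0154

a = A_s f_y/(0.85 f'_c b) = 5.020 in.
β₁ = 0.85, so c = a/β₁ = 5.020/0.85 = 5.906 in.
From the linear strain diagram with ε_cu = 0.003: ε_t = 0.003 (d − c)/c = 0.003 × (36.3 − 5.906)/5.906 = 0.0154.
Since ε_t ≥ 0.005, the section is tension-controlled.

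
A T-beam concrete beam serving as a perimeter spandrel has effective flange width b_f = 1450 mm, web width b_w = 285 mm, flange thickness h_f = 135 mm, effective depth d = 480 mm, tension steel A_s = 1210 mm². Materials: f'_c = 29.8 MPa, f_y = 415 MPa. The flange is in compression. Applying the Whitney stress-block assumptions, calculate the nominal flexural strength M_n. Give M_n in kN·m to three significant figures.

Tension: T = A_s f_y = 1210 × 415 = 502150 N.
Try a within the flange: a = T/(0.85 f'_c b_f) = 502150/(0.85 × 29.8 × 1450) = 13.67 mm.
Since a = 13.67 ≤ h_f = 135 mm, the stress block lies entirely in the flange; analyse as a rectangular beam of width b_f.
M_n = T(d − a/2) = 502150 × (480 − 6.835) = 237.60 × 10⁶ N·mm.
M_n = 237.60 kN·m.

M_n ≈ 238 kN·m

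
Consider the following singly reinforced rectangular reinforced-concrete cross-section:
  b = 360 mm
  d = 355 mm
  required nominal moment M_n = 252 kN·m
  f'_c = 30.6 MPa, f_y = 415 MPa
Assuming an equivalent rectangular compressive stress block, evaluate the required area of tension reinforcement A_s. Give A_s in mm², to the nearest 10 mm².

With M_n = 0.85 f'_c a b (d − a/2), solve the quadratic for a:
a = d − √(d² − 2M_n/(0.85 f'_c b)) = 355 − √(355² − 2 × 252×10⁶/(0.85 × 30.6 × 360)) = 86.30 mm.
A_s = 0.85 f'_c a b / f_y = 0.85 × 30.6 × 86.30 × 360 / 415 = 1947.2 mm².

A_s ≈ 1950 mm²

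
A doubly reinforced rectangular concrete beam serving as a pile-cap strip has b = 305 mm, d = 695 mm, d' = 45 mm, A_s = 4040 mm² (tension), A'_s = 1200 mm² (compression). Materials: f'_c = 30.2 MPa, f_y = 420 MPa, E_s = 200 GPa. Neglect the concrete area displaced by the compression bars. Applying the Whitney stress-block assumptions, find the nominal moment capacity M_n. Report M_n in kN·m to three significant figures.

Assume both tension and compression steel yield.
Net tension couple steel: A_s − A'_s = 2840 mm².
a = (A_s − A'_s) f_y / (0.85 f'_c b) = 1192800/(0.85 × 30.2 × 305) = 152.35 mm.
c = a/β₁ = 152.35/0.834 = 182.67 mm; ε'_s = 0.003(c − d')/c = 0.0023 ≥ f_y/E_s = 0.0021, so compression steel does yield.
M_n = (A_s − A'_s) f_y (d − a/2) + A'_s f_y (d − d') = [1192800 × (695 − 76.175) + 504000 × (695 − 45)] × 10⁻⁶ = 738.13 + 327.60 = 1065.73 kN·m.

M_n ≈ 1070 kN·m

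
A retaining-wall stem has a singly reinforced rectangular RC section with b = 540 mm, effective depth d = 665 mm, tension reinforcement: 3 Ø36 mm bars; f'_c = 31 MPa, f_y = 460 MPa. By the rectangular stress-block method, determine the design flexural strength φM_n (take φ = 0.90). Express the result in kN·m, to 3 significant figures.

A_s = 3 × 1018 = 3054 mm².
T = A_s f_y = 3054 × 460 = 1404840 N = 1404.84 kN.
From C = T: a = T/(0.85 f'_c b) = 1404840/(0.85 × 31 × 540) = 98.73 mm.
M_n = T(d − a/2) = 1404.84 kN × (665 − 49.365) mm = 864.87 kN·m.
φM_n = 0.90 × 864.87 = 778.38 kN·m.

φM_n ≈ 778 kN·m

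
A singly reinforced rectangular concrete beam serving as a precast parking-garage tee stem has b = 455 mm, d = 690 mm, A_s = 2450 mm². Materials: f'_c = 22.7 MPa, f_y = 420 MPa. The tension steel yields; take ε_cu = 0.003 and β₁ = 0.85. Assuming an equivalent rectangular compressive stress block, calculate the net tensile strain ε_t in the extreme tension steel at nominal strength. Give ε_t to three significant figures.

a = A_s f_y/(0.85 f'_c b) = 117.21 mm.
β₁ = 0.85, so c = a/β₁ = 117.21/0.85 = 137.89 mm.
From the linear strain diagram with ε_cu = 0.003: ε_t = 0.003 (d − c)/c = 0.003 × (690 − 137.89)/137.89 = 0.0120.
Since ε_t ≥ 0.005, the section is tension-controlled.

ε_t ≈ 0.0120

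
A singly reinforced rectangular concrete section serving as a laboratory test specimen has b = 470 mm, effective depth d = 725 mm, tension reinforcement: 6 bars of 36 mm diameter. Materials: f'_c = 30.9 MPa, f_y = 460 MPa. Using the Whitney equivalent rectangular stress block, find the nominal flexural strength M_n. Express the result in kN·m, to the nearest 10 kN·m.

M_n ≈ 1720 kN·m

A_s = 6 × 1018 = 6108 mm².
T = A_s f_y = 6108 × 460 = 2809680 N = 2809.68 kN.
From C = T: a = T/(0.85 f'_c b) = 2809680/(0.85 × 30.9 × 470) = 227.60 mm.
M_n = T(d − a/2) = 2809.68 kN × (725 − 113.8) mm = 1717.28 kN·m.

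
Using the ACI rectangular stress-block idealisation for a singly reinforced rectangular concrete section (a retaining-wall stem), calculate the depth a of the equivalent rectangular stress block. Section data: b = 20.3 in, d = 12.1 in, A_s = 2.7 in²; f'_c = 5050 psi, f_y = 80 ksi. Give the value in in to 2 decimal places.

a ≈ 2.48 in

T = A_s f_y = 2.7 × 80 = 216 kips.
a = T/(0.85 f'_c b) = 216/(0.85 × 5.05 × 20.3) = 2.48 in.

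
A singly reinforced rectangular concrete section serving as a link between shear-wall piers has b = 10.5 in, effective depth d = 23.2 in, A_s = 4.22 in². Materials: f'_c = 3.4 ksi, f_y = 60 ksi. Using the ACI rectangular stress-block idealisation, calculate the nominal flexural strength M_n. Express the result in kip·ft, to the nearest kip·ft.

M_n ≈ 401 kip·ft

T = A_s f_y = 4.22 × 60 = 253.2 kips.
a = T/(0.85 f'_c b) = 253.2/(0.85 × 3.4 × 10.5) = 8.344 in.
M_n = T(d − a/2) = 253.2 × (23.2 − 4.172) = 4817.9 kip·in = 4817.9/12 = 401.49 kip·ft.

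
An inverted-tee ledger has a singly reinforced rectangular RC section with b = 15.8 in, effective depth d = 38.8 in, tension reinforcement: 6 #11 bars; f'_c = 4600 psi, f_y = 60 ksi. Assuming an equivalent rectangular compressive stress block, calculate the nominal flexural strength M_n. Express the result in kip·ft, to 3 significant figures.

M_n ≈ 1600 kip·ft

A_s = 6 × 1.56 = 9.36 in².
T = A_s f_y = 9.36 × 60 = 561.6 kips.
a = T/(0.85 f'_c b) = 561.6/(0.85 × 4.6 × 15.8) = 9.091 in.
M_n = T(d − a/2) = 561.6 × (38.8 − 4.5455) = 19237.3 kip·in = 19237.3/12 = 1603.11 kip·ft.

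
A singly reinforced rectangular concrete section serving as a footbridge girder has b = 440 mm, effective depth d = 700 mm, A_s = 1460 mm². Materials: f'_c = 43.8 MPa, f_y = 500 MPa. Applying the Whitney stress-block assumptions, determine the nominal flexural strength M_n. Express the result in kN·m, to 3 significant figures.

M_n ≈ 495 kN·m

T = A_s f_y = 1460 × 500 = 730000 N = 730 kN.
From C = T: a = T/(0.85 f'_c b) = 730000/(0.85 × 43.8 × 440) = 44.56 mm.
M_n = T(d − a/2) = 730 kN × (700 − 22.28) mm = 494.74 kN·m.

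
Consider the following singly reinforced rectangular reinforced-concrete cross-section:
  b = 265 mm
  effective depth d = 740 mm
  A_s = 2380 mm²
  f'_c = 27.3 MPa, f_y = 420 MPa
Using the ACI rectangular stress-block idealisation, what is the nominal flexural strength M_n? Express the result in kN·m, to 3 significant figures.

T = A_s f_y = 2380 × 420 = 999600 N = 999.6 kN.
From C = T: a = T/(0.85 f'_c b) = 999600/(0.85 × 27.3 × 265) = 162.55 mm.
M_n = T(d − a/2) = 999.6 kN × (740 − 81.275) mm = 658.46 kN·m.

M_n ≈ 658 kN·m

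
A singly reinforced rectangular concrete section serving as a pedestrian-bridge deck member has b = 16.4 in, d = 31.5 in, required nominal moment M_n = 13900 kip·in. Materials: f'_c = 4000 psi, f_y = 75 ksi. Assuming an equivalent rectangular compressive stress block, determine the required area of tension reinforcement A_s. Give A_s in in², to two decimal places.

From M_n = 0.85 f'_c a b (d − a/2):
a = d − √(d² − 2M_n/(0.85 f'_c b)) = 31.5 − √(31.5² − 2 × 13900/(0.85 × 4 × 16.4)) = 9.281 in.
A_s = 0.85 f'_c a b / f_y = 0.85 × 4 × 9.281 × 16.4 / 75 = 6.900 in².

A_s ≈ 6.90 in²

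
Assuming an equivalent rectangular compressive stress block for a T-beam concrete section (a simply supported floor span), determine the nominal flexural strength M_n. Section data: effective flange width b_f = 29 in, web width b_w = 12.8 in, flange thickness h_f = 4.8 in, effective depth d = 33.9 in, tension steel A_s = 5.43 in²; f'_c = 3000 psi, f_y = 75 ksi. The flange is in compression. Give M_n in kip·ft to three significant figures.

M_n ≈ 1060 kip·ft

Tension: T = A_s f_y = 5.43 × 75 = 407.25 kips.
Try a within the flange: a = T/(0.85 f'_c b_f) = 407.25/(0.85 × 3 × 29) = 5.507 in.
a = 5.507 > h_f = 4.8 in: the block extends into the web. Split into flange-overhang and web parts.
C_f = 0.85 f'_c (b_f − b_w) h_f = 0.85 × 3 × (29 − 12.8) × 4.8 = 198.3 kips.
Remaining web compression depth: a_w = (T − C_f)/(0.85 f'_c b_w) = (407.25 − 198.3)/(0.85 × 3 × 12.8) = 6.402 in.
M_n = C_f(d − h_f/2) + (T − C_f)(d − a_w/2) = 198.3 × (33.9 − 2.4) + 208.95 × (33.9 − 3.201) = 6246.5 + 6414.6 = 12661.1 kip·in.
M_n = 12661.1/12 = 1055.09 kip·ft.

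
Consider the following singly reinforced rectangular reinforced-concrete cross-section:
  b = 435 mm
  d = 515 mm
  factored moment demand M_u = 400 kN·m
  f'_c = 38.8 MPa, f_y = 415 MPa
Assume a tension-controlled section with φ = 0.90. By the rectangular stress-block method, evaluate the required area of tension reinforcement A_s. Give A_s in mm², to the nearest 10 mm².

M_n = M_u/φ = 400/0.90 = 444.444 kN·m.
With M_n = 0.85 f'_c a b (d − a/2), solve the quadratic for a:
a = d − √(d² − 2M_n/(0.85 f'_c b)) = 515 − √(515² − 2 × 444.444×10⁶/(0.85 × 38.8 × 435)) = 64.15 mm.
A_s = 0.85 f'_c a b / f_y = 0.85 × 38.8 × 64.15 × 435 / 415 = 2217.6 mm².

A_s ≈ 2220 mm²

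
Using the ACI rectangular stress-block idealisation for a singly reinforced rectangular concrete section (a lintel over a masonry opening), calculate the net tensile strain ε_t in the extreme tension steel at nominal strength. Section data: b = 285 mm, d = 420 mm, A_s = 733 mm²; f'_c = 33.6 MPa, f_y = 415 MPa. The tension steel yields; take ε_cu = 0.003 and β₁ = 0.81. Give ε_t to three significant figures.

a = A_s f_y/(0.85 f'_c b) = 37.37 mm.
β₁ = 0.81, so c = a/β₁ = 37.37/0.81 = 46.14 mm.
From the linear strain diagram with ε_cu = 0.003: ε_t = 0.003 (d − c)/c = 0.003 × (420 − 46.14)/46.14 = 0.0243.
Since ε_t ≥ 0.005, the section is tension-controlled.

ε_t ≈ 0.0243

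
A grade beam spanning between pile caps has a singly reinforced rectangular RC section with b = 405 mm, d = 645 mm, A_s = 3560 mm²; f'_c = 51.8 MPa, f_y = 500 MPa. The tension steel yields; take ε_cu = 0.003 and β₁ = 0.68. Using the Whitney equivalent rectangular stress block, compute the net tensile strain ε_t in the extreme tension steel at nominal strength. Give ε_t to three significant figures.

ε_t ≈ 0.0102

a = A_s f_y/(0.85 f'_c b) = 99.82 mm.
β₁ = 0.68, so c = a/β₁ = 99.82/0.68 = 146.79 mm.
From the linear strain diagram with ε_cu = 0.003: ε_t = 0.003 (d − c)/c = 0.003 × (645 − 146.79)/146.79 = 0.0102.
Since ε_t ≥ 0.005, the section is tension-controlled.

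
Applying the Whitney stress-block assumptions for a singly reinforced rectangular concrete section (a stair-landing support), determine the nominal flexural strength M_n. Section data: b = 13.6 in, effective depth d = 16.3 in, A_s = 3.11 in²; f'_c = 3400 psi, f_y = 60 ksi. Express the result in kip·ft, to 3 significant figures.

T = A_s f_y = 3.11 × 60 = 186.6 kips.
a = T/(0.85 f'_c b) = 186.6/(0.85 × 3.4 × 13.6) = 4.748 in.
M_n = T(d − a/2) = 186.6 × (16.3 − 2.374) = 2598.6 kip·in = 2598.6/12 = 216.55 kip·ft.

M_n ≈ 217 kip·ft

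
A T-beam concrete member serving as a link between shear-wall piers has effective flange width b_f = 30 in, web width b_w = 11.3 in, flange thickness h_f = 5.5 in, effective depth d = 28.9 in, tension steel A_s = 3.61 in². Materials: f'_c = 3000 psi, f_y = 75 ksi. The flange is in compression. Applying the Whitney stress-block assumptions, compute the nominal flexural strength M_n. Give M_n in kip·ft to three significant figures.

Tension: T = A_s f_y = 3.61 × 75 = 270.75 kips.
Try a within the flange: a = T/(0.85 f'_c b_f) = 270.75/(0.85 × 3 × 30) = 3.539 in.
Since a = 3.539 ≤ h_f = 5.5 in, the stress block lies entirely in the flange; analyse as a rectangular beam of width b_f.
M_n = T(d − a/2) = 270.75 × (28.9 − 1.7695) = 7345.6 kip·in.
M_n = 7345.6/12 = 612.13 kip·ft.

M_n ≈ 612 kip·ft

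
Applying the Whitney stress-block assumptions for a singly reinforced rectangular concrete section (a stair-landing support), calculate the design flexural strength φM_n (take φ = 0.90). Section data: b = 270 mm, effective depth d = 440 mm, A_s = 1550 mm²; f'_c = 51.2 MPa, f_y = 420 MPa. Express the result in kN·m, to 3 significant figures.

φM_n ≈ 242 kN·m

T = A_s f_y = 1550 × 420 = 651000 N = 651 kN.
From C = T: a = T/(0.85 f'_c b) = 651000/(0.85 × 51.2 × 270) = 55.40 mm.
M_n = T(d − a/2) = 651 kN × (440 − 27.7) mm = 268.41 kN·m.
φM_n = 0.90 × 268.41 = 241.57 kN·m.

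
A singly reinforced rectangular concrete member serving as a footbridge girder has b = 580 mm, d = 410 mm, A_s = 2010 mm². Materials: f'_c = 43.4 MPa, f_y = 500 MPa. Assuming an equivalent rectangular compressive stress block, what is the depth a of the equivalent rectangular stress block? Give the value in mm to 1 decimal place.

a ≈ 47.0 mm

T = A_s f_y = 2010 × 500 = 1005000 N = 1005 kN.
Setting C = 0.85 f'_c a b equal to T: a = 1005000/(0.85 × 43.4 × 580) = 47.0 mm.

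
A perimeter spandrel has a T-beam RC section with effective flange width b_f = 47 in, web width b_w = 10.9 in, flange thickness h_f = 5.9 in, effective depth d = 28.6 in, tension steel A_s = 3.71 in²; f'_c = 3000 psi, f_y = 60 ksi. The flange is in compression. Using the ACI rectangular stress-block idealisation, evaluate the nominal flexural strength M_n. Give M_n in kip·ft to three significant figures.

Tension: T = A_s f_y = 3.71 × 60 = 222.6 kips.
Try a within the flange: a = T/(0.85 f'_c b_f) = 222.6/(0.85 × 3 × 47) = 1.857 in.
Since a = 1.857 ≤ h_f = 5.9 in, the stress block lies entirely in the flange; analyse as a rectangular beam of width b_f.
M_n = T(d − a/2) = 222.6 × (28.6 − 0.9285) = 6159.7 kip·in.
M_n = 6159.7/12 = 513.31 kip·ft.

M_n ≈ 513 kip·ft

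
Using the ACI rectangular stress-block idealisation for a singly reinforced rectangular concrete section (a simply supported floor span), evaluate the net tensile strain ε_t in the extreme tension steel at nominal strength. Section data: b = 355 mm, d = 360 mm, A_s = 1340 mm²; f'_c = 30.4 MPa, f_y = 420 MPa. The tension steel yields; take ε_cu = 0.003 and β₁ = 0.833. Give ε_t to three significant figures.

ε_t ≈ 0.0117

a = A_s f_y/(0.85 f'_c b) = 61.35 mm.
β₁ = 0.833, so c = a/β₁ = 61.35/0.833 = 73.65 mm.
From the linear strain diagram with ε_cu = 0.003: ε_t = 0.003 (d − c)/c = 0.003 × (360 − 73.65)/73.65 = 0.0117.
Since ε_t ≥ 0.005, the section is tension-controlled.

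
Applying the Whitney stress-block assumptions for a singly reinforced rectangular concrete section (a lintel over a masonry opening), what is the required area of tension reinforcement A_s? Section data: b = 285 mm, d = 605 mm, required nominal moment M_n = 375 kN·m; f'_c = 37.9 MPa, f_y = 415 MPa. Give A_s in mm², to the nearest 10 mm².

With M_n = 0.85 f'_c a b (d − a/2), solve the quadratic for a:
a = d − √(d² − 2M_n/(0.85 f'_c b)) = 605 − √(605² − 2 × 375×10⁶/(0.85 × 37.9 × 285)) = 71.77 mm.
A_s = 0.85 f'_c a b / f_y = 0.85 × 37.9 × 71.77 × 285 / 415 = 1587.8 mm².

A_s ≈ 1590 mm²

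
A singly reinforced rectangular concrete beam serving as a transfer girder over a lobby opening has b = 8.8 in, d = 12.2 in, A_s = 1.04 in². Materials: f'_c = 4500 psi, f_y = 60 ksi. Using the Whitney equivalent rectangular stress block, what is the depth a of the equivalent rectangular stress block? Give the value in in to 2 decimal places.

T = A_s f_y = 1.04 × 60 = 62.4 kips.
a = T/(0.85 f'_c b) = 62.4/(0.85 × 4.5 × 8.8) = 1.85 in.

a ≈ 1.85 in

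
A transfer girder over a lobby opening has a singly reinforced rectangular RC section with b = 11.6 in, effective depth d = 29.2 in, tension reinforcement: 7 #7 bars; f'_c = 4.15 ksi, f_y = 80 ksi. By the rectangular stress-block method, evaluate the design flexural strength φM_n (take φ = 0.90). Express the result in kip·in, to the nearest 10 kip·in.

φM_n ≈ 7590 kip·in

A_s = 7 × 0.6 = 4.2 in².
T = A_s f_y = 4.2 × 80 = 336 kips.
a = T/(0.85 f'_c b) = 336/(0.85 × 4.15 × 11.6) = 8.211 in.
M_n = T(d − a/2) = 336 × (29.2 − 4.1055) = 8431.8 kip·in.
φM_n = 0.90 × 8431.8 = 7588.6 kip·in.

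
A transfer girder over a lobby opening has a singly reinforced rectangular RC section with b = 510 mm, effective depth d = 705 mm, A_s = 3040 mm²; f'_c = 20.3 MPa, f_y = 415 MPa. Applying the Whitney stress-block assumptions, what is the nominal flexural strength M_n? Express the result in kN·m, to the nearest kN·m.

M_n ≈ 799 kN·m

T = A_s f_y = 3040 × 415 = 1261600 N = 1261.6 kN.
From C = T: a = T/(0.85 f'_c b) = 1261600/(0.85 × 20.3 × 510) = 143.36 mm.
M_n = T(d − a/2) = 1261.6 kN × (705 − 71.68) mm = 799.00 kN·m.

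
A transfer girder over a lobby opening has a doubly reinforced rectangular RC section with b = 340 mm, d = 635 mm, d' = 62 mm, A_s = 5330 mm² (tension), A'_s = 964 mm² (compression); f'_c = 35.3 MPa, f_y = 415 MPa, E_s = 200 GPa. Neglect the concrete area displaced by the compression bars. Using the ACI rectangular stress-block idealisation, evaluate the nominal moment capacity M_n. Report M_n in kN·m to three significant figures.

Assume both tension and compression steel yield.
Net tension couple steel: A_s − A'_s = 4366 mm².
a = (A_s − A'_s) f_y / (0.85 f'_c b) = 1811890/(0.85 × 35.3 × 340) = 177.61 mm.
c = a/β₁ = 177.61/0.798 = 222.57 mm; ε'_s = 0.003(c − d')/c = 0.0022 ≥ f_y/E_s = 0.0021, so compression steel does yield.
M_n = (A_s − A'_s) f_y (d − a/2) + A'_s f_y (d − d') = [1811890 × (635 − 88.805) + 400060 × (635 − 62)] × 10⁻⁶ = 989.65 + 229.23 = 1218.88 kN·m.

M_n ≈ 1220 kN·m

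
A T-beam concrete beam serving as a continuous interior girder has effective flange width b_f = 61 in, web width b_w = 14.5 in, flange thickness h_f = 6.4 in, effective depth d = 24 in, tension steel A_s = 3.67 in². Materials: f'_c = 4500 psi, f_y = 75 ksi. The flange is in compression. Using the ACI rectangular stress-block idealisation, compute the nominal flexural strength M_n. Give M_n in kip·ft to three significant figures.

M_n ≈ 537 kip·ft

Tension: T = A_s f_y = 3.67 × 75 = 275.25 kips.
Try a within the flange: a = T/(0.85 f'_c b_f) = 275.25/(0.85 × 4.5 × 61) = 1.180 in.
Since a = 1.180 ≤ h_f = 6.4 in, the stress block lies entirely in the flange; analyse as a rectangular beam of width b_f.
M_n = T(d − a/2) = 275.25 × (24 − 0.59) = 6443.6 kip·in.
M_n = 6443.6/12 = 536.97 kip·ft.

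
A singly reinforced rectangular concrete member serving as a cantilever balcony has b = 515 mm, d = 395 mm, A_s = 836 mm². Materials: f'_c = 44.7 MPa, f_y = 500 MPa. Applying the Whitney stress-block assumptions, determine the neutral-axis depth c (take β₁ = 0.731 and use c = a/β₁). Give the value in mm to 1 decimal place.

T = A_s f_y = 836 × 500 = 418000 N = 418 kN.
Setting C = 0.85 f'_c a b equal to T: a = 418000/(0.85 × 44.7 × 515) = 21.362 mm.
With β₁ = 0.731, c = a/β₁ = 21.362/0.731 = 29.2 mm.

c ≈ 29.2 mm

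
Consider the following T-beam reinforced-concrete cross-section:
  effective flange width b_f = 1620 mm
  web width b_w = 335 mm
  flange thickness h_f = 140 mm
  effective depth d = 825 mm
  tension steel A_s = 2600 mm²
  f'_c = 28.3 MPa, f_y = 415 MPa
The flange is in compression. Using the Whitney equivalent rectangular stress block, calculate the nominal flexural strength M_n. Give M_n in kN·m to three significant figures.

M_n ≈ 875 kN·m

Tension: T = A_s f_y = 2600 × 415 = 1079000 N.
Try a within the flange: a = T/(0.85 f'_c b_f) = 1079000/(0.85 × 28.3 × 1620) = 27.69 mm.
Since a = 27.69 ≤ h_f = 140 mm, the stress block lies entirely in the flange; analyse as a rectangular beam of width b_f.
M_n = T(d − a/2) = 1079000 × (825 − 13.845) = 875.24 × 10⁶ N·mm.
M_n = 875.24 kN·m.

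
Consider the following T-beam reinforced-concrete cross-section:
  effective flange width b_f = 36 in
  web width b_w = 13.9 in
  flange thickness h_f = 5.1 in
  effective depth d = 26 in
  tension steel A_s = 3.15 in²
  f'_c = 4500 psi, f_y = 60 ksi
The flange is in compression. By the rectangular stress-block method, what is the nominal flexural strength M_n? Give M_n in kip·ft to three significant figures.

Tension: T = A_s f_y = 3.15 × 60 = 189 kips.
Try a within the flange: a = T/(0.85 f'_c b_f) = 189/(0.85 × 4.5 × 36) = 1.373 in.
Since a = 1.373 ≤ h_f = 5.1 in, the stress block lies entirely in the flange; analyse as a rectangular beam of width b_f.
M_n = T(d − a/2) = 189 × (26 − 0.6865) = 4784.3 kip·in.
M_n = 4784.3/12 = 398.69 kip·ft.

M_n ≈ 399 kip·ft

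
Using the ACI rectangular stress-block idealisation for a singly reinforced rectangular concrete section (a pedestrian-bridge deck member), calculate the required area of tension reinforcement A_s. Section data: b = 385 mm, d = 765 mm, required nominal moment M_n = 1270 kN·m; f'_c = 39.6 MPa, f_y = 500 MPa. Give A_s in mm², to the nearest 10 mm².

A_s ≈ 3660 mm²

With M_n = 0.85 f'_c a b (d − a/2), solve the quadratic for a:
a = d − √(d² − 2M_n/(0.85 f'_c b)) = 765 − √(765² − 2 × 1270×10⁶/(0.85 × 39.6 × 385)) = 141.12 mm.
A_s = 0.85 f'_c a b / f_y = 0.85 × 39.6 × 141.12 × 385 / 500 = 3657.6 mm².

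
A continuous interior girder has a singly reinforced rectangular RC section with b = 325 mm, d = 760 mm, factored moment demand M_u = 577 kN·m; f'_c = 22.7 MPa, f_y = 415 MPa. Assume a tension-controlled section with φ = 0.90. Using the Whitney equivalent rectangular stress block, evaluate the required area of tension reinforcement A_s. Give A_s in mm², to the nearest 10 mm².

A_s ≈ 2250 mm²

M_n = M_u/φ = 577/0.90 = 641.111 kN·m.
With M_n = 0.85 f'_c a b (d − a/2), solve the quadratic for a:
a = d − √(d² − 2M_n/(0.85 f'_c b)) = 760 − √(760² − 2 × 641.111×10⁶/(0.85 × 22.7 × 325)) = 149.16 mm.
A_s = 0.85 f'_c a b / f_y = 0.85 × 22.7 × 149.16 × 325 / 415 = 2253.9 mm².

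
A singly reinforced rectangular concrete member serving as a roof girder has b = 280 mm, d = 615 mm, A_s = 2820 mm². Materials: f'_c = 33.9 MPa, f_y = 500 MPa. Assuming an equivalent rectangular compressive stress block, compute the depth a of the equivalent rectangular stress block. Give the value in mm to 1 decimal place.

a ≈ 174.8 mm

T = A_s f_y = 2820 × 500 = 1410000 N = 1410 kN.
Setting C = 0.85 f'_c a b equal to T: a = 1410000/(0.85 × 33.9 × 280) = 174.8 mm.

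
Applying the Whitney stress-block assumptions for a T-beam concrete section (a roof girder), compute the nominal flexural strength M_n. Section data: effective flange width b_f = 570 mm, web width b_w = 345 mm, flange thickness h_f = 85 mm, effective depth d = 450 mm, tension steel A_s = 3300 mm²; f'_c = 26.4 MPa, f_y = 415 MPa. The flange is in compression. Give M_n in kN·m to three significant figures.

M_n ≈ 541 kN·m

Tension: T = A_s f_y = 3300 × 415 = 1369500 N.
Try a within the flange: a = T/(0.85 f'_c b_f) = 1369500/(0.85 × 26.4 × 570) = 107.07 mm.
a = 107.07 > h_f = 85 mm: the block extends into the web. Split into flange-overhang and web parts.
C_f = 0.85 f'_c (b_f − b_w) h_f = 0.85 × 26.4 × (570 − 345) × 85 = 429165 N.
Remaining web compression depth: a_w = (T − C_f)/(0.85 f'_c b_w) = (1369500 − 429165)/(0.85 × 26.4 × 345) = 121.46 mm.
M_n = C_f(d − h_f/2) + (T − C_f)(d − a_w/2) = 429165 × (450 − 42.5) + 940335 × (450 − 60.73) = 174.88 + 366.04 = 540.92 × 10⁶ N·mm.
M_n = 540.92 kN·m.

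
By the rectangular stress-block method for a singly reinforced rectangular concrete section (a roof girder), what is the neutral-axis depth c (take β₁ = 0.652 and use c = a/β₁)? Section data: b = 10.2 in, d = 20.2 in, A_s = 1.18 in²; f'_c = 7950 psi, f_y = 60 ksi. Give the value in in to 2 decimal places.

c ≈ 1.58 in

T = A_s f_y = 1.18 × 60 = 70.8 kips.
a = T/(0.85 f'_c b) = 70.8/(0.85 × 7.95 × 10.2) = 1.0272 in.
With β₁ = 0.652, c = a/β₁ = 1.0272/0.652 = 1.58 in.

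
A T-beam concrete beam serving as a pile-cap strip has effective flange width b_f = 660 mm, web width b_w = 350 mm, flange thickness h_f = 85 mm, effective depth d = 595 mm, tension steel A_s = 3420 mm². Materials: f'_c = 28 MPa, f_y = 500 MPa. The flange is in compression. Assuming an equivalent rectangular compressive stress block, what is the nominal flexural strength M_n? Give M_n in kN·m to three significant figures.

Tension: T = A_s f_y = 3420 × 500 = 1710000 N.
Try a within the flange: a = T/(0.85 f'_c b_f) = 1710000/(0.85 × 28 × 660) = 108.86 mm.
a = 108.86 > h_f = 85 mm: the block extends into the web. Split into flange-overhang and web parts.
C_f = 0.85 f'_c (b_f − b_w) h_f = 0.85 × 28 × (660 − 350) × 85 = 627130 N.
Remaining web compression depth: a_w = (T − C_f)/(0.85 f'_c b_w) = (1710000 − 627130)/(0.85 × 28 × 350) = 130.00 mm.
M_n = C_f(d − h_f/2) + (T − C_f)(d − a_w/2) = 627130 × (595 − 42.5) + 1082870 × (595 − 65) = 346.49 + 573.92 = 920.41 × 10⁶ N·mm.
M_n = 920.41 kN·m.

M_n ≈ 920 kN·m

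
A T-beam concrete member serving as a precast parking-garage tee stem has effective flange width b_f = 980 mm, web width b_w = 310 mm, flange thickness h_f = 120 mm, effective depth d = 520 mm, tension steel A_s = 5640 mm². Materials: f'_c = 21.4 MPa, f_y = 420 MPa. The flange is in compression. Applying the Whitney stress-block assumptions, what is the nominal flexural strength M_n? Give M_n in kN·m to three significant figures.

M_n ≈ 1070 kN·m

Tension: T = A_s f_y = 5640 × 420 = 2368800 N.
Try a within the flange: a = T/(0.85 f'_c b_f) = 2368800/(0.85 × 21.4 × 980) = 132.88 mm.
a = 132.88 > h_f = 120 mm: the block extends into the web. Split into flange-overhang and web parts.
C_f = 0.85 f'_c (b_f − b_w) h_f = 0.85 × 21.4 × (980 − 310) × 120 = 1462476 N.
Remaining web compression depth: a_w = (T − C_f)/(0.85 f'_c b_w) = (2368800 − 1462476)/(0.85 × 21.4 × 310) = 160.73 mm.
M_n = C_f(d − h_f/2) + (T − C_f)(d − a_w/2) = 1462476 × (520 − 60) + 906324 × (520 − 80.365) = 672.74 + 398.45 = 1071.19 × 10⁶ N·mm.
M_n = 1071.19 kN·m.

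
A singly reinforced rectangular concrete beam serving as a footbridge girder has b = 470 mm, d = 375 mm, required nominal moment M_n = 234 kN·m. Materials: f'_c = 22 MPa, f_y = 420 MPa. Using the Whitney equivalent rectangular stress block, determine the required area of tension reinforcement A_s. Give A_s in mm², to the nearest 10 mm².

With M_n = 0.85 f'_c a b (d − a/2), solve the quadratic for a:
a = d − √(d² − 2M_n/(0.85 f'_c b)) = 375 − √(375² − 2 × 234×10⁶/(0.85 × 22 × 470)) = 79.40 mm.
A_s = 0.85 f'_c a b / f_y = 0.85 × 22 × 79.40 × 470 / 420 = 1661.5 mm².

A_s ≈ 1660 mm²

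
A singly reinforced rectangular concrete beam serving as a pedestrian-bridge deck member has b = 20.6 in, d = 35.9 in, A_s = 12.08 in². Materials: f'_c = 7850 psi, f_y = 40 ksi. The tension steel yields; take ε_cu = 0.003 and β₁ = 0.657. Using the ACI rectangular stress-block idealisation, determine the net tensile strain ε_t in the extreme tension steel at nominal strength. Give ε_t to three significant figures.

ε_t ≈ 0.0171

a = A_s f_y/(0.85 f'_c b) = 3.515 in.
β₁ = 0.657, so c = a/β₁ = 3.515/0.657 = 5.350 in.
From the linear strain diagram with ε_cu = 0.003: ε_t = 0.003 (d − c)/c = 0.003 × (35.9 − 5.350)/5.350 = 0.0171.
Since ε_t ≥ 0.005, the section is tension-controlled.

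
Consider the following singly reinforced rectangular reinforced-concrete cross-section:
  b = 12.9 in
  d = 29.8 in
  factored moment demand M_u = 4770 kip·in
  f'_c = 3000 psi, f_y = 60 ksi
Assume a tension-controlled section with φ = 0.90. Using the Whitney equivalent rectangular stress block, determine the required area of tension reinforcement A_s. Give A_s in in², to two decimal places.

M_n = M_u/φ = 4770/0.90 = 5300 kip·in.
From M_n = 0.85 f'_c a b (d − a/2):
a = d − √(d² − 2M_n/(0.85 f'_c b)) = 29.8 − √(29.8² − 2 × 5300/(0.85 × 3 × 12.9)) = 6.013 in.
A_s = 0.85 f'_c a b / f_y = 0.85 × 3 × 6.013 × 12.9 / 60 = 3.297 in².

A_s ≈ 3.30 in²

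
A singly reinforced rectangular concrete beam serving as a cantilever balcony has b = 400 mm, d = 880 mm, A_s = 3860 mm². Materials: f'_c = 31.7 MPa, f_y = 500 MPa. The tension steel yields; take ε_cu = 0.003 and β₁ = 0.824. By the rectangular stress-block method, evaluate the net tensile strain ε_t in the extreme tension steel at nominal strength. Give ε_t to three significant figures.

a = A_s f_y/(0.85 f'_c b) = 179.07 mm.
β₁ = 0.824, so c = a/β₁ = 179.07/0.824 = 217.32 mm.
From the linear strain diagram with ε_cu = 0.003: ε_t = 0.003 (d − c)/c = 0.003 × (880 − 217.32)/217.32 = 0.00915.
Since ε_t ≥ 0.005, the section is tension-controlled.

ε_t ≈ 0.00915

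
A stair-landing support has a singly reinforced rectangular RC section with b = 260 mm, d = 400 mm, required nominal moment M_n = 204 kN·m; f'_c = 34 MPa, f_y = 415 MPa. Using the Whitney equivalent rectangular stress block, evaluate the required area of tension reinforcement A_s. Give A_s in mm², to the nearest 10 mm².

With M_n = 0.85 f'_c a b (d − a/2), solve the quadratic for a:
a = d − √(d² − 2M_n/(0.85 f'_c b)) = 400 − √(400² − 2 × 204×10⁶/(0.85 × 34 × 260)) = 74.88 mm.
A_s = 0.85 f'_c a b / f_y = 0.85 × 34 × 74.88 × 260 / 415 = 1355.8 mm².

A_s ≈ 1360 mm²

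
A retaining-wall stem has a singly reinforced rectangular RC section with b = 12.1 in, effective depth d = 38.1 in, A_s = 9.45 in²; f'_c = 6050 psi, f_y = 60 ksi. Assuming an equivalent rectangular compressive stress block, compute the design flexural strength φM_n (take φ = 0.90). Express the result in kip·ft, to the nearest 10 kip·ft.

T = A_s f_y = 9.45 × 60 = 567 kips.
a = T/(0.85 f'_c b) = 567/(0.85 × 6.05 × 12.1) = 9.112 in.
M_n = T(d − a/2) = 567 × (38.1 − 4.556) = 19019.4 kip·in = 19019.4/12 = 1584.95 kip·ft.
φM_n = 0.90 × 1584.95 = 1426.46 kip·ft.

φM_n ≈ 1430 kip·ft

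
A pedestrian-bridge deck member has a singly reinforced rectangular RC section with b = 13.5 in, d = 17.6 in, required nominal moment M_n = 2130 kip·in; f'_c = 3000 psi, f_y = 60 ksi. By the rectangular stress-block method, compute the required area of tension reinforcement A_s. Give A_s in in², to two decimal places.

From M_n = 0.85 f'_c a b (d − a/2):
a = d − √(d² − 2M_n/(0.85 f'_c b)) = 17.6 − √(17.6² − 2 × 2130/(0.85 × 3 × 13.5)) = 3.961 in.
A_s = 0.85 f'_c a b / f_y = 0.85 × 3 × 3.961 × 13.5 / 60 = 2.273 in².

A_s ≈ 2.27 in²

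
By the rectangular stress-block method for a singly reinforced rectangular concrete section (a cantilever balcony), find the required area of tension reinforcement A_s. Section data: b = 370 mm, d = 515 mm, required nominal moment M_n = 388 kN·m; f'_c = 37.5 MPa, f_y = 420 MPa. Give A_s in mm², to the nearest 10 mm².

With M_n = 0.85 f'_c a b (d − a/2), solve the quadratic for a:
a = d − √(d² − 2M_n/(0.85 f'_c b)) = 515 − √(515² − 2 × 388×10⁶/(0.85 × 37.5 × 370)) = 68.43 mm.
A_s = 0.85 f'_c a b / f_y = 0.85 × 37.5 × 68.43 × 370 / 420 = 1921.5 mm².

A_s ≈ 1920 mm²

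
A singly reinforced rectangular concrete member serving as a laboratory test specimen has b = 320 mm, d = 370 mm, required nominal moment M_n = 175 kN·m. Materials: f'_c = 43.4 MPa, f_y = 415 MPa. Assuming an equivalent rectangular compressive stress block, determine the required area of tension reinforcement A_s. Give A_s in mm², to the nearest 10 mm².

With M_n = 0.85 f'_c a b (d − a/2), solve the quadratic for a:
a = d − √(d² − 2M_n/(0.85 f'_c b)) = 370 − √(370² − 2 × 175×10⁶/(0.85 × 43.4 × 320)) = 42.51 mm.
A_s = 0.85 f'_c a b / f_y = 0.85 × 43.4 × 42.51 × 320 / 415 = 1209.2 mm².

A_s ≈ 1210 mm²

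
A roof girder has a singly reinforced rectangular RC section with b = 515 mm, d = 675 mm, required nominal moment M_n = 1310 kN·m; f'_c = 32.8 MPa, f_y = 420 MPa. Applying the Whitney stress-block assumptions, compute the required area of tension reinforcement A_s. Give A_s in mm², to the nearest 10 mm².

A_s ≈ 5210 mm²

With M_n = 0.85 f'_c a b (d − a/2), solve the quadratic for a:
a = d − √(d² − 2M_n/(0.85 f'_c b)) = 675 − √(675² − 2 × 1310×10⁶/(0.85 × 32.8 × 515)) = 152.36 mm.
A_s = 0.85 f'_c a b / f_y = 0.85 × 32.8 × 152.36 × 515 / 420 = 5208.6 mm².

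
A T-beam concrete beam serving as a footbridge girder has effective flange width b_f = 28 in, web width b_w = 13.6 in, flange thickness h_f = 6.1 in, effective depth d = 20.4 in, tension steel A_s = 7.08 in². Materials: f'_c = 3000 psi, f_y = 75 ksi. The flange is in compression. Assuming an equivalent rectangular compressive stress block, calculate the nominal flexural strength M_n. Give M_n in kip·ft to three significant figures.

Tension: T = A_s f_y = 7.08 × 75 = 531 kips.
Try a within the flange: a = T/(0.85 f'_c b_f) = 531/(0.85 × 3 × 28) = 7.437 in.
a = 7.437 > h_f = 6.1 in: the block extends into the web. Split into flange-overhang and web parts.
C_f = 0.85 f'_c (b_f − b_w) h_f = 0.85 × 3 × (28 − 13.6) × 6.1 = 224.0 kips.
Remaining web compression depth: a_w = (T − C_f)/(0.85 f'_c b_w) = (531 − 224.0)/(0.85 × 3 × 13.6) = 8.852 in.
M_n = C_f(d − h_f/2) + (T − C_f)(d − a_w/2) = 224.0 × (20.4 − 3.05) + 307 × (20.4 − 4.426) = 3886.4 + 4904.0 = 8790.4 kip·in.
M_n = 8790.4/12 = 732.53 kip·ft.

M_n ≈ 733 kip·ft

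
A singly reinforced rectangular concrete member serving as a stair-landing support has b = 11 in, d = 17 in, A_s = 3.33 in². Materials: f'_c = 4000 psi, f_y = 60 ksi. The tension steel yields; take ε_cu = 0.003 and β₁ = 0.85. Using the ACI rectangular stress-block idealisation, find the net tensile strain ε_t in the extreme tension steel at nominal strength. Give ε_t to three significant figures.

ε_t ≈ 0.00511

a = A_s f_y/(0.85 f'_c b) = 5.342 in.
β₁ = 0.85, so c = a/β₁ = 5.342/0.85 = 6.285 in.
From the linear strain diagram with ε_cu = 0.003: ε_t = 0.003 (d − c)/c = 0.003 × (17 − 6.285)/6.285 = 0.00511.
Since ε_t ≥ 0.005, the section is tension-controlled.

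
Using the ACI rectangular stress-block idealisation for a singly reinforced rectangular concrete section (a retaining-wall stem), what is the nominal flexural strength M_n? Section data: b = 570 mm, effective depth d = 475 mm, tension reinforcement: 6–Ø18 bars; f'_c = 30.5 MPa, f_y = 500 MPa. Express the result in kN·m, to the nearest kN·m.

M_n ≈ 342 kN·m

A_s = 6 × 254 = 1524 mm².
T = A_s f_y = 1524 × 500 = 762000 N = 762 kN.
From C = T: a = T/(0.85 f'_c b) = 762000/(0.85 × 30.5 × 570) = 51.57 mm.
M_n = T(d − a/2) = 762 kN × (475 − 25.785) mm = 342.30 kN·m.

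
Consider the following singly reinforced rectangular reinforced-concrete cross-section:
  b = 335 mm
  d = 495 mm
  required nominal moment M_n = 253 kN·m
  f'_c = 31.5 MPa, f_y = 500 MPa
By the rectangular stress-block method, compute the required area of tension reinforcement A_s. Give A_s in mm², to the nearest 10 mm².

With M_n = 0.85 f'_c a b (d − a/2), solve the quadratic for a:
a = d − √(d² − 2M_n/(0.85 f'_c b)) = 495 − √(495² − 2 × 253×10⁶/(0.85 × 31.5 × 335)) = 60.70 mm.
A_s = 0.85 f'_c a b / f_y = 0.85 × 31.5 × 60.70 × 335 / 500 = 1088.9 mm².

A_s ≈ 1090 mm²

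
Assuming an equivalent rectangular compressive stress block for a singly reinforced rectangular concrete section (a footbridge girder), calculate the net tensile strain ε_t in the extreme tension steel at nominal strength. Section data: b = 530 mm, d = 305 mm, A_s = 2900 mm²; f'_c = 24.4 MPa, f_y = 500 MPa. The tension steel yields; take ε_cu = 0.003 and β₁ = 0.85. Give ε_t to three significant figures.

ε_t ≈ 0.00290

a = A_s f_y/(0.85 f'_c b) = 131.91 mm.
β₁ = 0.85, so c = a/β₁ = 131.91/0.85 = 155.19 mm.
From the linear strain diagram with ε_cu = 0.003: ε_t = 0.003 (d − c)/c = 0.003 × (305 − 155.19)/155.19 = 0.00290.
ε_t < 0.004 — the section is over-reinforced for flexure under ACI limits.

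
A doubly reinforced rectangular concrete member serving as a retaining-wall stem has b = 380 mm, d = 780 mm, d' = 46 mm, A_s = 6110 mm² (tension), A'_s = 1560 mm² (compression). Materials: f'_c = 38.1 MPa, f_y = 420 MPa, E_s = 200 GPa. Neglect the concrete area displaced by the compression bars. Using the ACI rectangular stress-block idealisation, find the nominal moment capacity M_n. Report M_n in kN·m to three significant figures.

M_n ≈ 1820 kN·m

Assume both tension and compression steel yield.
Net tension couple steel: A_s − A'_s = 4550 mm².
a = (A_s − A'_s) f_y / (0.85 f'_c b) = 1911000/(0.85 × 38.1 × 380) = 155.29 mm.
c = a/β₁ = 155.29/0.778 = 199.60 mm; ε'_s = 0.003(c − d')/c = 0.0023 ≥ f_y/E_s = 0.0021, so compression steel does yield.
M_n = (A_s − A'_s) f_y (d − a/2) + A'_s f_y (d − d') = [1911000 × (780 − 77.645) + 655200 × (780 − 46)] × 10⁻⁶ = 1342.20 + 480.92 = 1823.12 kN·m.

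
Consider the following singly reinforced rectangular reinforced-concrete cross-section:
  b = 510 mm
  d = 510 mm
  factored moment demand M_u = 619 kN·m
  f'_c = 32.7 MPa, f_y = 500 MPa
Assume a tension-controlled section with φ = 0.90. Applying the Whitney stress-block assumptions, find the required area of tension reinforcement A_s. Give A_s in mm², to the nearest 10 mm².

M_n = M_u/φ = 619/0.90 = 687.778 kN·m.
With M_n = 0.85 f'_c a b (d − a/2), solve the quadratic for a:
a = d − √(d² − 2M_n/(0.85 f'_c b)) = 510 − √(510² − 2 × 687.778×10⁶/(0.85 × 32.7 × 510)) = 106.19 mm.
A_s = 0.85 f'_c a b / f_y = 0.85 × 32.7 × 106.19 × 510 / 500 = 3010.6 mm².

A_s ≈ 3010 mm²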